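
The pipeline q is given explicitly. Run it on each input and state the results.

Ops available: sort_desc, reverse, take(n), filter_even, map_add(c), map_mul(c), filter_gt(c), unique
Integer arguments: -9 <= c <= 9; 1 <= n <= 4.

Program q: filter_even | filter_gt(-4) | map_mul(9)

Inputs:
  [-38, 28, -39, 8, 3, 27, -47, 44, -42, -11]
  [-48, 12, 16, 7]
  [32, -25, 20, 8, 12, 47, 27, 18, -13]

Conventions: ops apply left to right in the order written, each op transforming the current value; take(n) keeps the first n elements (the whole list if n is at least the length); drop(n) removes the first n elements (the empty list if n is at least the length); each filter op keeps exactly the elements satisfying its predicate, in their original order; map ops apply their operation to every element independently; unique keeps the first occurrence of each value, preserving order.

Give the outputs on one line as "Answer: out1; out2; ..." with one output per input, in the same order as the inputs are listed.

[252, 72, 396]; [108, 144]; [288, 180, 72, 108, 162]

Execution, op by op:
  [-38, 28, -39, 8, 3, 27, -47, 44, -42, -11] -> [-38, 28, 8, 44, -42] -> [28, 8, 44] -> [252, 72, 396]
  [-48, 12, 16, 7] -> [-48, 12, 16] -> [12, 16] -> [108, 144]
  [32, -25, 20, 8, 12, 47, 27, 18, -13] -> [32, 20, 8, 12, 18] -> [32, 20, 8, 12, 18] -> [288, 180, 72, 108, 162]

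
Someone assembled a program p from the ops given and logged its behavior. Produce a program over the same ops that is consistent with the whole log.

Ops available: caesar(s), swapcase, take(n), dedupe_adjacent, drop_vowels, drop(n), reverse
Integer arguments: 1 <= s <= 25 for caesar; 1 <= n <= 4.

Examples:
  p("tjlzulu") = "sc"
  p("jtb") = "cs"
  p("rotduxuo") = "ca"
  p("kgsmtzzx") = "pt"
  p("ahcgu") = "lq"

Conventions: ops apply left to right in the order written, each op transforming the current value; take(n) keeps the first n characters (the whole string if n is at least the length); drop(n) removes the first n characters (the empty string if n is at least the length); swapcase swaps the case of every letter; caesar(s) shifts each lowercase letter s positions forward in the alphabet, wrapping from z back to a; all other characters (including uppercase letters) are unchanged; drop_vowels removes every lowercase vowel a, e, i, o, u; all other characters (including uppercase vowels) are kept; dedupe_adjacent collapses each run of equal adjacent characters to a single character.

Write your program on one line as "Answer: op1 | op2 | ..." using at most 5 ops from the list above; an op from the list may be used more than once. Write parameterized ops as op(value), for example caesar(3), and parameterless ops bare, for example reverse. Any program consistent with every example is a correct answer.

drop_vowels | take(4) | caesar(9) | take(2) | reverse

Check, running the answer program on each example:
  "tjlzulu" -> "tjlzl" -> "tjlz" -> "csui" -> "cs" -> "sc"
  "jtb" -> "jtb" -> "jtb" -> "sck" -> "sc" -> "cs"
  "rotduxuo" -> "rtdx" -> "rtdx" -> "acmg" -> "ac" -> "ca"
  "kgsmtzzx" -> "kgsmtzzx" -> "kgsm" -> "tpbv" -> "tp" -> "pt"
  "ahcgu" -> "hcg" -> "hcg" -> "qlp" -> "ql" -> "lq"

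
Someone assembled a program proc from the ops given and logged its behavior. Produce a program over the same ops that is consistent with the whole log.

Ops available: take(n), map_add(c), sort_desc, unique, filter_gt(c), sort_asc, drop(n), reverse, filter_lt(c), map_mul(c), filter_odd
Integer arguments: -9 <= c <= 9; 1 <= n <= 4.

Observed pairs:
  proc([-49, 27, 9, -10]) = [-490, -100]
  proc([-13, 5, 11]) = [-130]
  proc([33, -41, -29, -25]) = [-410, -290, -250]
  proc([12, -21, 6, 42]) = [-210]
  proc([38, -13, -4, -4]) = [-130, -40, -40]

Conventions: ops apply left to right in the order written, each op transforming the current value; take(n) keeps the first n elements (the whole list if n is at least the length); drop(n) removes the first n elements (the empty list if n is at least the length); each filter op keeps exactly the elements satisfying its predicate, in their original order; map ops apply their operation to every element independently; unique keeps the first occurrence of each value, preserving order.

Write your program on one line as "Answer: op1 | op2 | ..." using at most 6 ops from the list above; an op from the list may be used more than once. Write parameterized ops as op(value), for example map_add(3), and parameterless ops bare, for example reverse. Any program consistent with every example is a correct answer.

map_mul(-2) | sort_desc | take(3) | map_mul(-5) | filter_lt(8)

Check, running the answer program on each example:
  [-49, 27, 9, -10] -> [98, -54, -18, 20] -> [98, 20, -18, -54] -> [98, 20, -18] -> [-490, -100, 90] -> [-490, -100]
  [-13, 5, 11] -> [26, -10, -22] -> [26, -10, -22] -> [26, -10, -22] -> [-130, 50, 110] -> [-130]
  [33, -41, -29, -25] -> [-66, 82, 58, 50] -> [82, 58, 50, -66] -> [82, 58, 50] -> [-410, -290, -250] -> [-410, -290, -250]
  [12, -21, 6, 42] -> [-24, 42, -12, -84] -> [42, -12, -24, -84] -> [42, -12, -24] -> [-210, 60, 120] -> [-210]
  [38, -13, -4, -4] -> [-76, 26, 8, 8] -> [26, 8, 8, -76] -> [26, 8, 8] -> [-130, -40, -40] -> [-130, -40, -40]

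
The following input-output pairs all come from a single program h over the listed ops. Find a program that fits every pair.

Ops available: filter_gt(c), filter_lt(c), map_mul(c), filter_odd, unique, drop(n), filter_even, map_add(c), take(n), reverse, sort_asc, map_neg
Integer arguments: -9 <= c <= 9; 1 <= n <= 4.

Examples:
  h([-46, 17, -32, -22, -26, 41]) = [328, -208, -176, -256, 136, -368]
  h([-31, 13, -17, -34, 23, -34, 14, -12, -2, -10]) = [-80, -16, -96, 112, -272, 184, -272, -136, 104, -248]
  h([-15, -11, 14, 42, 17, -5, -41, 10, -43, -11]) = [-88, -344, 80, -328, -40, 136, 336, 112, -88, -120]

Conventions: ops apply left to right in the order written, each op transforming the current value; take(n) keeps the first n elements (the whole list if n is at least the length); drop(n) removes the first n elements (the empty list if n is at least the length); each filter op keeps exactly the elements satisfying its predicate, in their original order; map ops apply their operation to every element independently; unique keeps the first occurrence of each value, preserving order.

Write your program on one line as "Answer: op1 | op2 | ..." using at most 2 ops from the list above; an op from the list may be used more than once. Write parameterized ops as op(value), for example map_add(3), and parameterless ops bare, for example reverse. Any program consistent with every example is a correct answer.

reverse | map_mul(8)

Check, running the answer program on each example:
  [-46, 17, -32, -22, -26, 41] -> [41, -26, -22, -32, 17, -46] -> [328, -208, -176, -256, 136, -368]
  [-31, 13, -17, -34, 23, -34, 14, -12, -2, -10] -> [-10, -2, -12, 14, -34, 23, -34, -17, 13, -31] -> [-80, -16, -96, 112, -272, 184, -272, -136, 104, -248]
  [-15, -11, 14, 42, 17, -5, -41, 10, -43, -11] -> [-11, -43, 10, -41, -5, 17, 42, 14, -11, -15] -> [-88, -344, 80, -328, -40, 136, 336, 112, -88, -120]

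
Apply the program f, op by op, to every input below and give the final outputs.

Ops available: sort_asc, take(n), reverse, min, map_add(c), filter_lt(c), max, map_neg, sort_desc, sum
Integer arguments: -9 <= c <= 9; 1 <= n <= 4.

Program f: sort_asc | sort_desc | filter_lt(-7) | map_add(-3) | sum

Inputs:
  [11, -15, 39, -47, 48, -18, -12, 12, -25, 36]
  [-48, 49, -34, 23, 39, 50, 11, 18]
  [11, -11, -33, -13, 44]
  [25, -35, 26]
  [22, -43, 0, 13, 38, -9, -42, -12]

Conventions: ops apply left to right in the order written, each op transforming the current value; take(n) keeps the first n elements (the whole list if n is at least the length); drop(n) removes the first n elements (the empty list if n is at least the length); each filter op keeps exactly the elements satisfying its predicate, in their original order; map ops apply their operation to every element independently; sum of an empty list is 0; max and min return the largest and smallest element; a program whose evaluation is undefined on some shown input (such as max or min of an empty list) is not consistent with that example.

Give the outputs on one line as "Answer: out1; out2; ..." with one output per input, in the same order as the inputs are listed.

Execution, op by op:
  [11, -15, 39, -47, 48, -18, -12, 12, -25, 36] -> [-47, -25, -18, -15, -12, 11, 12, 36, 39, 48] -> [48, 39, 36, 12, 11, -12, -15, -18, -25, -47] -> [-12, -15, -18, -25, -47] -> [-15, -18, -21, -28, -50] -> -132
  [-48, 49, -34, 23, 39, 50, 11, 18] -> [-48, -34, 11, 18, 23, 39, 49, 50] -> [50, 49, 39, 23, 18, 11, -34, -48] -> [-34, -48] -> [-37, -51] -> -88
  [11, -11, -33, -13, 44] -> [-33, -13, -11, 11, 44] -> [44, 11, -11, -13, -33] -> [-11, -13, -33] -> [-14, -16, -36] -> -66
  [25, -35, 26] -> [-35, 25, 26] -> [26, 25, -35] -> [-35] -> [-38] -> -38
  [22, -43, 0, 13, 38, -9, -42, -12] -> [-43, -42, -12, -9, 0, 13, 22, 38] -> [38, 22, 13, 0, -9, -12, -42, -43] -> [-9, -12, -42, -43] -> [-12, -15, -45, -46] -> -118

-132; -88; -66; -38; -118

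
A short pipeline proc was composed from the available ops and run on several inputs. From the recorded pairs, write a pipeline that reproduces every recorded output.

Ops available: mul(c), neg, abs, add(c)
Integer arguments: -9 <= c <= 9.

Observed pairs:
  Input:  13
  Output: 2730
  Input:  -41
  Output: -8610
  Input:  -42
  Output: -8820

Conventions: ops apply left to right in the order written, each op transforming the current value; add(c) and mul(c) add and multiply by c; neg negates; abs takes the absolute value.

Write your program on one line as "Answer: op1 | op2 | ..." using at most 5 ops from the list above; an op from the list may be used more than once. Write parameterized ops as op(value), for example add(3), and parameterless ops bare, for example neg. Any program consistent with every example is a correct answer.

mul(6) | mul(-5) | mul(-1) | mul(7)

Check, running the answer program on each example:
  13 -> 78 -> -390 -> 390 -> 2730
  -41 -> -246 -> 1230 -> -1230 -> -8610
  -42 -> -252 -> 1260 -> -1260 -> -8820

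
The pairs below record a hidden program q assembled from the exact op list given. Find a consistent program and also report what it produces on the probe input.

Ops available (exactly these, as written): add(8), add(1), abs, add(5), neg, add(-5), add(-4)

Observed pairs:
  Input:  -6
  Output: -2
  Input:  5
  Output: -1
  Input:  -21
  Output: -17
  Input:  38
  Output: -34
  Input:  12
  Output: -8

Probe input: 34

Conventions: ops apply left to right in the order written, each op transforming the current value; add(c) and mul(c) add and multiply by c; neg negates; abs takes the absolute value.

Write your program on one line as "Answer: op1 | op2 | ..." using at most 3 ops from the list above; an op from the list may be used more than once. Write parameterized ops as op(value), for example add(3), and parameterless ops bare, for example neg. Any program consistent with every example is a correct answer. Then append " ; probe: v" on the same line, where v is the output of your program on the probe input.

abs | add(-4) | neg ; probe: -30

Check, running the answer program on each example:
  -6 -> 6 -> 2 -> -2
  5 -> 5 -> 1 -> -1
  -21 -> 21 -> 17 -> -17
  38 -> 38 -> 34 -> -34
  12 -> 12 -> 8 -> -8
  probe: 34 -> 34 -> 30 -> -30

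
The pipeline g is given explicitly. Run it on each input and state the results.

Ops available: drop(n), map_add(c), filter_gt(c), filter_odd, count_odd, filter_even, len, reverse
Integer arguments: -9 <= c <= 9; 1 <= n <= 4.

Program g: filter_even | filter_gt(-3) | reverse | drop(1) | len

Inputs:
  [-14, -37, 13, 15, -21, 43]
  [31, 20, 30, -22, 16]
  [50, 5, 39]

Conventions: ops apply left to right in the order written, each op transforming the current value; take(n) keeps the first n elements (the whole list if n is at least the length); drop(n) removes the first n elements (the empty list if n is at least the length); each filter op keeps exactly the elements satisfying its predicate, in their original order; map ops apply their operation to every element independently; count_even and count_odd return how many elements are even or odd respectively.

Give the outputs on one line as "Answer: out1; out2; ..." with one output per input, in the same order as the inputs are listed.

Execution, op by op:
  [-14, -37, 13, 15, -21, 43] -> [-14] -> [] -> [] -> [] -> 0
  [31, 20, 30, -22, 16] -> [20, 30, -22, 16] -> [20, 30, 16] -> [16, 30, 20] -> [30, 20] -> 2
  [50, 5, 39] -> [50] -> [50] -> [50] -> [] -> 0

0; 2; 0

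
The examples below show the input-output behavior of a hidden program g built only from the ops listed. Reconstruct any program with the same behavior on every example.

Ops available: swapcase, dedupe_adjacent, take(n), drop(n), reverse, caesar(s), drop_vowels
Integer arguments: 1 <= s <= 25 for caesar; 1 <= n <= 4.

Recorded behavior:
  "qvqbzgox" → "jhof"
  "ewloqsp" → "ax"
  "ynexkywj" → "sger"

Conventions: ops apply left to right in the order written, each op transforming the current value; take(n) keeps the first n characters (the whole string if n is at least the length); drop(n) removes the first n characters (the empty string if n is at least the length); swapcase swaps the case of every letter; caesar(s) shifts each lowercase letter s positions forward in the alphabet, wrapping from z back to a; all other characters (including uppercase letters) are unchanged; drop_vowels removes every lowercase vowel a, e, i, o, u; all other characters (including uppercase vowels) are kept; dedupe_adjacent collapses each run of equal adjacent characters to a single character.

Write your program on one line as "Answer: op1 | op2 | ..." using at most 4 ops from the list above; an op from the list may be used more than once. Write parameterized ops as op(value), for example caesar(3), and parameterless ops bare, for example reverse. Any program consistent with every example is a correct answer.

drop_vowels | caesar(8) | drop(3)

Check, running the answer program on each example:
  "qvqbzgox" -> "qvqbzgx" -> "ydyjhof" -> "jhof"
  "ewloqsp" -> "wlqsp" -> "etyax" -> "ax"
  "ynexkywj" -> "ynxkywj" -> "gvfsger" -> "sger"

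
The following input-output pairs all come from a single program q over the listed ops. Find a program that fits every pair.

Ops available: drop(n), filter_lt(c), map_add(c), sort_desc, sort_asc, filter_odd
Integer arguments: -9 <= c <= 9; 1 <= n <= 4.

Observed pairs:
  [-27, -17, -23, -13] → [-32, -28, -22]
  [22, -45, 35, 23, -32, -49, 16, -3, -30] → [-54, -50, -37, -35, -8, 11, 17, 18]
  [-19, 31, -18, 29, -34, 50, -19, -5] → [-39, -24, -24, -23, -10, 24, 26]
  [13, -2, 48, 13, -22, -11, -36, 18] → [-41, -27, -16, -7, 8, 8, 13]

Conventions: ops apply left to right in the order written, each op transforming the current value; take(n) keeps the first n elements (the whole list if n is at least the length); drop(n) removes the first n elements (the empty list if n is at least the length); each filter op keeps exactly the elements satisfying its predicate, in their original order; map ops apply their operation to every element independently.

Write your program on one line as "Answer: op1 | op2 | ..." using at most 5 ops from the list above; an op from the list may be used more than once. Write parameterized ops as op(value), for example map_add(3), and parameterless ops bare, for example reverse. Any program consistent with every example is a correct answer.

sort_asc | map_add(-5) | sort_desc | drop(1) | sort_asc

Check, running the answer program on each example:
  [-27, -17, -23, -13] -> [-27, -23, -17, -13] -> [-32, -28, -22, -18] -> [-18, -22, -28, -32] -> [-22, -28, -32] -> [-32, -28, -22]
  [22, -45, 35, 23, -32, -49, 16, -3, -30] -> [-49, -45, -32, -30, -3, 16, 22, 23, 35] -> [-54, -50, -37, -35, -8, 11, 17, 18, 30] -> [30, 18, 17, 11, -8, -35, -37, -50, -54] -> [18, 17, 11, -8, -35, -37, -50, -54] -> [-54, -50, -37, -35, -8, 11, 17, 18]
  [-19, 31, -18, 29, -34, 50, -19, -5] -> [-34, -19, -19, -18, -5, 29, 31, 50] -> [-39, -24, -24, -23, -10, 24, 26, 45] -> [45, 26, 24, -10, -23, -24, -24, -39] -> [26, 24, -10, -23, -24, -24, -39] -> [-39, -24, -24, -23, -10, 24, 26]
  [13, -2, 48, 13, -22, -11, -36, 18] -> [-36, -22, -11, -2, 13, 13, 18, 48] -> [-41, -27, -16, -7, 8, 8, 13, 43] -> [43, 13, 8, 8, -7, -16, -27, -41] -> [13, 8, 8, -7, -16, -27, -41] -> [-41, -27, -16, -7, 8, 8, 13]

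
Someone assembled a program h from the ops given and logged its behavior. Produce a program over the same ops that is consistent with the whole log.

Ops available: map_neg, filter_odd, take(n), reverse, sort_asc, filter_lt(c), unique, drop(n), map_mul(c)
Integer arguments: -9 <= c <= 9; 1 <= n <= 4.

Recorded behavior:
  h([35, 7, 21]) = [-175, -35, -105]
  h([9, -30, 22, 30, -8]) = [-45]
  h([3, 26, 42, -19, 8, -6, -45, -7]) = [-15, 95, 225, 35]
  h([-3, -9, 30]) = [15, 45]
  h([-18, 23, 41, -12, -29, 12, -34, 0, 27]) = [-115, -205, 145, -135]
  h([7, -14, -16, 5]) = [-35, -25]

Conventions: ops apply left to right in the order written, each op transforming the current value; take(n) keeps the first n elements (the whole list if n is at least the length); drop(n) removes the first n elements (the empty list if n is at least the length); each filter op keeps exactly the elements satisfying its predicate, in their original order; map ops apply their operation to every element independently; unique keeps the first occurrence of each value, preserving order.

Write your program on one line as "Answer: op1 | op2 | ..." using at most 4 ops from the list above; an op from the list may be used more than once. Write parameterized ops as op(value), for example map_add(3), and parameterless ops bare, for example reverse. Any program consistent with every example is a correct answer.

map_neg | map_mul(-5) | filter_odd | map_neg

Check, running the answer program on each example:
  [35, 7, 21] -> [-35, -7, -21] -> [175, 35, 105] -> [175, 35, 105] -> [-175, -35, -105]
  [9, -30, 22, 30, -8] -> [-9, 30, -22, -30, 8] -> [45, -150, 110, 150, -40] -> [45] -> [-45]
  [3, 26, 42, -19, 8, -6, -45, -7] -> [-3, -26, -42, 19, -8, 6, 45, 7] -> [15, 130, 210, -95, 40, -30, -225, -35] -> [15, -95, -225, -35] -> [-15, 95, 225, 35]
  [-3, -9, 30] -> [3, 9, -30] -> [-15, -45, 150] -> [-15, -45] -> [15, 45]
  [-18, 23, 41, -12, -29, 12, -34, 0, 27] -> [18, -23, -41, 12, 29, -12, 34, 0, -27] -> [-90, 115, 205, -60, -145, 60, -170, 0, 135] -> [115, 205, -145, 135] -> [-115, -205, 145, -135]
  [7, -14, -16, 5] -> [-7, 14, 16, -5] -> [35, -70, -80, 25] -> [35, 25] -> [-35, -25]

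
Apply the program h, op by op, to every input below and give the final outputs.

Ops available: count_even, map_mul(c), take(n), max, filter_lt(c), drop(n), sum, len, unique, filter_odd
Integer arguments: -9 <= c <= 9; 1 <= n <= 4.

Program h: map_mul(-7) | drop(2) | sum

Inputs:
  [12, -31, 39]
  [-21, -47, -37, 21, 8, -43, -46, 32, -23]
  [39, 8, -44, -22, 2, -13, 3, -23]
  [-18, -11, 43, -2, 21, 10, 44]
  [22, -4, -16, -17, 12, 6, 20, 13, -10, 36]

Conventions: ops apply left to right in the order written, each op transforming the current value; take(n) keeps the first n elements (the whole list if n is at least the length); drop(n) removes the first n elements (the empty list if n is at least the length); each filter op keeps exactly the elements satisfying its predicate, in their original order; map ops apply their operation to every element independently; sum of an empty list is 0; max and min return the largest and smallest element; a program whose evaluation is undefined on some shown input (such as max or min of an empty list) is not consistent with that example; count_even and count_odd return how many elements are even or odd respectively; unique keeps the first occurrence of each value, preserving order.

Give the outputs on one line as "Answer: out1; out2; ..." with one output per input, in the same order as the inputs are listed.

Execution, op by op:
  [12, -31, 39] -> [-84, 217, -273] -> [-273] -> -273
  [-21, -47, -37, 21, 8, -43, -46, 32, -23] -> [147, 329, 259, -147, -56, 301, 322, -224, 161] -> [259, -147, -56, 301, 322, -224, 161] -> 616
  [39, 8, -44, -22, 2, -13, 3, -23] -> [-273, -56, 308, 154, -14, 91, -21, 161] -> [308, 154, -14, 91, -21, 161] -> 679
  [-18, -11, 43, -2, 21, 10, 44] -> [126, 77, -301, 14, -147, -70, -308] -> [-301, 14, -147, -70, -308] -> -812
  [22, -4, -16, -17, 12, 6, 20, 13, -10, 36] -> [-154, 28, 112, 119, -84, -42, -140, -91, 70, -252] -> [112, 119, -84, -42, -140, -91, 70, -252] -> -308

-273; 616; 679; -812; -308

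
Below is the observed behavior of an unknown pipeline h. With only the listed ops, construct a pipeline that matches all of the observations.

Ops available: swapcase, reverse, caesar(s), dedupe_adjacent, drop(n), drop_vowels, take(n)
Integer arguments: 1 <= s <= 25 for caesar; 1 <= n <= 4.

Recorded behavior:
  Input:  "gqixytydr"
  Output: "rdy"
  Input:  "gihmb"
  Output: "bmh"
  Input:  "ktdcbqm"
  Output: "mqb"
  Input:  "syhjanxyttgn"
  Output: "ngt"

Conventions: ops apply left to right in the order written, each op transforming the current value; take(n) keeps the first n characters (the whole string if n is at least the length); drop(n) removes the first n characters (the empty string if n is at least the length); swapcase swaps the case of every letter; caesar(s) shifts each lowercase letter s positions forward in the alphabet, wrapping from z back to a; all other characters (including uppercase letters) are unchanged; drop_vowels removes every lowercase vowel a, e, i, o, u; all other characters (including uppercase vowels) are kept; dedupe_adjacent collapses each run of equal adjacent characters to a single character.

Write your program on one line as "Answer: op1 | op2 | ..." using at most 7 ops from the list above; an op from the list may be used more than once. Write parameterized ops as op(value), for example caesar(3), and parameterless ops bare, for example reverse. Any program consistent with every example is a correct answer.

swapcase | drop(2) | reverse | swapcase | dedupe_adjacent | take(3)

Check, running the answer program on each example:
  "gqixytydr" -> "GQIXYTYDR" -> "IXYTYDR" -> "RDYTYXI" -> "rdytyxi" -> "rdytyxi" -> "rdy"
  "gihmb" -> "GIHMB" -> "HMB" -> "BMH" -> "bmh" -> "bmh" -> "bmh"
  "ktdcbqm" -> "KTDCBQM" -> "DCBQM" -> "MQBCD" -> "mqbcd" -> "mqbcd" -> "mqb"
  "syhjanxyttgn" -> "SYHJANXYTTGN" -> "HJANXYTTGN" -> "NGTTYXNAJH" -> "ngttyxnajh" -> "ngtyxnajh" -> "ngt"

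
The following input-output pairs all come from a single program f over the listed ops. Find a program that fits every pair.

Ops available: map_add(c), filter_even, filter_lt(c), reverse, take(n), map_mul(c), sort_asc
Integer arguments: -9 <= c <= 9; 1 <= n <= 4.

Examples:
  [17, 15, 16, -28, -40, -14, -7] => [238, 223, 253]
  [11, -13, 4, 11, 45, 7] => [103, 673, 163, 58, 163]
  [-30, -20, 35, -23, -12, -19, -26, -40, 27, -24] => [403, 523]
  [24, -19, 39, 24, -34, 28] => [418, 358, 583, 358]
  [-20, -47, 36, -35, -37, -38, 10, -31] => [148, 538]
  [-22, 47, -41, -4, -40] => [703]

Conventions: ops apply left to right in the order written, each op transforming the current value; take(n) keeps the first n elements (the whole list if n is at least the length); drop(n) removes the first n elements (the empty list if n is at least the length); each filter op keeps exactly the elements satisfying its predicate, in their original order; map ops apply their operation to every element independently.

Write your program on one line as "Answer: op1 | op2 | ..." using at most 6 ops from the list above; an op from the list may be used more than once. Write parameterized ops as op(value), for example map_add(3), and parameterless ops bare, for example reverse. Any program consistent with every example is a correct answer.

map_mul(-5) | filter_lt(-1) | reverse | map_mul(-3) | map_add(-2)

Check, running the answer program on each example:
  [17, 15, 16, -28, -40, -14, -7] -> [-85, -75, -80, 140, 200, 70, 35] -> [-85, -75, -80] -> [-80, -75, -85] -> [240, 225, 255] -> [238, 223, 253]
  [11, -13, 4, 11, 45, 7] -> [-55, 65, -20, -55, -225, -35] -> [-55, -20, -55, -225, -35] -> [-35, -225, -55, -20, -55] -> [105, 675, 165, 60, 165] -> [103, 673, 163, 58, 163]
  [-30, -20, 35, -23, -12, -19, -26, -40, 27, -24] -> [150, 100, -175, 115, 60, 95, 130, 200, -135, 120] -> [-175, -135] -> [-135, -175] -> [405, 525] -> [403, 523]
  [24, -19, 39, 24, -34, 28] -> [-120, 95, -195, -120, 170, -140] -> [-120, -195, -120, -140] -> [-140, -120, -195, -120] -> [420, 360, 585, 360] -> [418, 358, 583, 358]
  [-20, -47, 36, -35, -37, -38, 10, -31] -> [100, 235, -180, 175, 185, 190, -50, 155] -> [-180, -50] -> [-50, -180] -> [150, 540] -> [148, 538]
  [-22, 47, -41, -4, -40] -> [110, -235, 205, 20, 200] -> [-235] -> [-235] -> [705] -> [703]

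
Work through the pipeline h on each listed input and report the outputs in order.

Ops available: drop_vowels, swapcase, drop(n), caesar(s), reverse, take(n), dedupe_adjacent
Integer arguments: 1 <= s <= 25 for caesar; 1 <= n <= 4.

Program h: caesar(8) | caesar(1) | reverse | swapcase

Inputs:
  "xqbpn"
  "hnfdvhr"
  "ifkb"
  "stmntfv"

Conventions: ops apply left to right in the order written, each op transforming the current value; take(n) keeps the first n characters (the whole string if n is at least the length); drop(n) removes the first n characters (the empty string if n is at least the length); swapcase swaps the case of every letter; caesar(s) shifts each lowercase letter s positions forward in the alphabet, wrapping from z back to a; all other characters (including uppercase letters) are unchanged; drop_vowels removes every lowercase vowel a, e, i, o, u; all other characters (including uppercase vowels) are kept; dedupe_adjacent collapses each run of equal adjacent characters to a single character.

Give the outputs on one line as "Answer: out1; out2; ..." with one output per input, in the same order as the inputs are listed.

"WYKZG"; "AQEMOWQ"; "KTOR"; "EOCWVCB"

Execution, op by op:
  "xqbpn" -> "fyjxv" -> "gzkyw" -> "wykzg" -> "WYKZG"
  "hnfdvhr" -> "pvnldpz" -> "qwomeqa" -> "aqemowq" -> "AQEMOWQ"
  "ifkb" -> "qnsj" -> "rotk" -> "ktor" -> "KTOR"
  "stmntfv" -> "abuvbnd" -> "bcvwcoe" -> "eocwvcb" -> "EOCWVCB"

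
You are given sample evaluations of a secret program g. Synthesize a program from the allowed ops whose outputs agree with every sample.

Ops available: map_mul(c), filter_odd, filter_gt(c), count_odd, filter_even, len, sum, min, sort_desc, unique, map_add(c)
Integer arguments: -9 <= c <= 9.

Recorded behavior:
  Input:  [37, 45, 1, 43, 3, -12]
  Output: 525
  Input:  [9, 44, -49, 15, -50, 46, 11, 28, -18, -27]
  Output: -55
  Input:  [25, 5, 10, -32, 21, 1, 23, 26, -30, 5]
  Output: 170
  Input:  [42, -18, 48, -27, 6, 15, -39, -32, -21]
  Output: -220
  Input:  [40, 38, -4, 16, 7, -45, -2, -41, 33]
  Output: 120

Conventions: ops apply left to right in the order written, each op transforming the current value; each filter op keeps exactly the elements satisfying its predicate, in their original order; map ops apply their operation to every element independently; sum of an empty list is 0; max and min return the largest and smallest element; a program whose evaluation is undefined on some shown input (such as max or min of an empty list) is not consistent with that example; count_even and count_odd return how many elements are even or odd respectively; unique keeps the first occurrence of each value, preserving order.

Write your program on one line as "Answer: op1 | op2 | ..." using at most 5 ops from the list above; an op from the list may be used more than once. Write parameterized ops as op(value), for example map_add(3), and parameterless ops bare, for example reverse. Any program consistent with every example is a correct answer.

map_add(-2) | map_mul(5) | sort_desc | sum

Check, running the answer program on each example:
  [37, 45, 1, 43, 3, -12] -> [35, 43, -1, 41, 1, -14] -> [175, 215, -5, 205, 5, -70] -> [215, 205, 175, 5, -5, -70] -> 525
  [9, 44, -49, 15, -50, 46, 11, 28, -18, -27] -> [7, 42, -51, 13, -52, 44, 9, 26, -20, -29] -> [35, 210, -255, 65, -260, 220, 45, 130, -100, -145] -> [220, 210, 130, 65, 45, 35, -100, -145, -255, -260] -> -55
  [25, 5, 10, -32, 21, 1, 23, 26, -30, 5] -> [23, 3, 8, -34, 19, -1, 21, 24, -32, 3] -> [115, 15, 40, -170, 95, -5, 105, 120, -160, 15] -> [120, 115, 105, 95, 40, 15, 15, -5, -160, -170] -> 170
  [42, -18, 48, -27, 6, 15, -39, -32, -21] -> [40, -20, 46, -29, 4, 13, -41, -34, -23] -> [200, -100, 230, -145, 20, 65, -205, -170, -115] -> [230, 200, 65, 20, -100, -115, -145, -170, -205] -> -220
  [40, 38, -4, 16, 7, -45, -2, -41, 33] -> [38, 36, -6, 14, 5, -47, -4, -43, 31] -> [190, 180, -30, 70, 25, -235, -20, -215, 155] -> [190, 180, 155, 70, 25, -20, -30, -215, -235] -> 120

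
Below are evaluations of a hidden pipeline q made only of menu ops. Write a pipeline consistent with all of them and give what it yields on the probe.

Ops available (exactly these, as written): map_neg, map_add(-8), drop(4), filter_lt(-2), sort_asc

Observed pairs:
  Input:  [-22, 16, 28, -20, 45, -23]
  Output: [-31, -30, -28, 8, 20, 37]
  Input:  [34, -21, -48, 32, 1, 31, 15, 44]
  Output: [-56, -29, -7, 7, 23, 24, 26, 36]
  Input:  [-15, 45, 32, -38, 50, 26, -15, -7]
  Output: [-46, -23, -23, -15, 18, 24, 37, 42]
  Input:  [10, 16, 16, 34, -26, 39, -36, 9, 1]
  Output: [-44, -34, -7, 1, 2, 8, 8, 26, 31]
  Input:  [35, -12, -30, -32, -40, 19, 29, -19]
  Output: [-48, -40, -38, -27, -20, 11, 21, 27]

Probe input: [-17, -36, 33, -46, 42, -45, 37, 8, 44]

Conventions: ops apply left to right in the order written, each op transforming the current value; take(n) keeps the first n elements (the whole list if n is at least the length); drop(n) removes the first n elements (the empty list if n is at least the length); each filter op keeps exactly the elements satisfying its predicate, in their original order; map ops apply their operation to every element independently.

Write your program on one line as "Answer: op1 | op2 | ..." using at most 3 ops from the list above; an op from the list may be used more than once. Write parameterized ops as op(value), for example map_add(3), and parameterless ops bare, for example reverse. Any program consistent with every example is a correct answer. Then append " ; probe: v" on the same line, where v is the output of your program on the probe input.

sort_asc | map_add(-8) ; probe: [-54, -53, -44, -25, 0, 25, 29, 34, 36]

Check, running the answer program on each example:
  [-22, 16, 28, -20, 45, -23] -> [-23, -22, -20, 16, 28, 45] -> [-31, -30, -28, 8, 20, 37]
  [34, -21, -48, 32, 1, 31, 15, 44] -> [-48, -21, 1, 15, 31, 32, 34, 44] -> [-56, -29, -7, 7, 23, 24, 26, 36]
  [-15, 45, 32, -38, 50, 26, -15, -7] -> [-38, -15, -15, -7, 26, 32, 45, 50] -> [-46, -23, -23, -15, 18, 24, 37, 42]
  [10, 16, 16, 34, -26, 39, -36, 9, 1] -> [-36, -26, 1, 9, 10, 16, 16, 34, 39] -> [-44, -34, -7, 1, 2, 8, 8, 26, 31]
  [35, -12, -30, -32, -40, 19, 29, -19] -> [-40, -32, -30, -19, -12, 19, 29, 35] -> [-48, -40, -38, -27, -20, 11, 21, 27]
  probe: [-17, -36, 33, -46, 42, -45, 37, 8, 44] -> [-46, -45, -36, -17, 8, 33, 37, 42, 44] -> [-54, -53, -44, -25, 0, 25, 29, 34, 36]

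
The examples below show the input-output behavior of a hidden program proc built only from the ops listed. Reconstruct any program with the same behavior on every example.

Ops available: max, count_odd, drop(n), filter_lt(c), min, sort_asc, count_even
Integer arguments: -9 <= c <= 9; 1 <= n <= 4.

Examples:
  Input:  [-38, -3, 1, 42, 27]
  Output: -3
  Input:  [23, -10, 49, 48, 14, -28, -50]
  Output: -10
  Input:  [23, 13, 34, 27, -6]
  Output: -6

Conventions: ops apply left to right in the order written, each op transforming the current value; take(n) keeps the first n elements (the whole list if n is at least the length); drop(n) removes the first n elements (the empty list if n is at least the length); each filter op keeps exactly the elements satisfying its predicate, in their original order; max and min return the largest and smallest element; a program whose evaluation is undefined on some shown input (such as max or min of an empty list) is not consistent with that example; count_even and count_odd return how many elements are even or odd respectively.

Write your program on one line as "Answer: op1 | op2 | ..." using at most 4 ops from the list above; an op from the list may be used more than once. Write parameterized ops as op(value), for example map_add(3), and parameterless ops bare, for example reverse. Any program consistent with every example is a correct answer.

sort_asc | filter_lt(-1) | max

Check, running the answer program on each example:
  [-38, -3, 1, 42, 27] -> [-38, -3, 1, 27, 42] -> [-38, -3] -> -3
  [23, -10, 49, 48, 14, -28, -50] -> [-50, -28, -10, 14, 23, 48, 49] -> [-50, -28, -10] -> -10
  [23, 13, 34, 27, -6] -> [-6, 13, 23, 27, 34] -> [-6] -> -6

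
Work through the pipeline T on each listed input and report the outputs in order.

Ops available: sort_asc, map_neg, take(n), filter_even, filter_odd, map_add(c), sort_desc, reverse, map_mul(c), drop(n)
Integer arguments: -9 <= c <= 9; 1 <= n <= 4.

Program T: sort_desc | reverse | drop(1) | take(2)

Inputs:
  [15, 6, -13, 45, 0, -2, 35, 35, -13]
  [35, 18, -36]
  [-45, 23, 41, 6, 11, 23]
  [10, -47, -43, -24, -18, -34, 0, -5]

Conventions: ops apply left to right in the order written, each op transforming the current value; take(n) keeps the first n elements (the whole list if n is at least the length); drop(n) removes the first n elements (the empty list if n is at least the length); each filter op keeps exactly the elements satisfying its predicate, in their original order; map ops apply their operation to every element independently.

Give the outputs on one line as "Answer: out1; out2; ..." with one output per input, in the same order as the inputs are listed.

Execution, op by op:
  [15, 6, -13, 45, 0, -2, 35, 35, -13] -> [45, 35, 35, 15, 6, 0, -2, -13, -13] -> [-13, -13, -2, 0, 6, 15, 35, 35, 45] -> [-13, -2, 0, 6, 15, 35, 35, 45] -> [-13, -2]
  [35, 18, -36] -> [35, 18, -36] -> [-36, 18, 35] -> [18, 35] -> [18, 35]
  [-45, 23, 41, 6, 11, 23] -> [41, 23, 23, 11, 6, -45] -> [-45, 6, 11, 23, 23, 41] -> [6, 11, 23, 23, 41] -> [6, 11]
  [10, -47, -43, -24, -18, -34, 0, -5] -> [10, 0, -5, -18, -24, -34, -43, -47] -> [-47, -43, -34, -24, -18, -5, 0, 10] -> [-43, -34, -24, -18, -5, 0, 10] -> [-43, -34]

[-13, -2]; [18, 35]; [6, 11]; [-43, -34]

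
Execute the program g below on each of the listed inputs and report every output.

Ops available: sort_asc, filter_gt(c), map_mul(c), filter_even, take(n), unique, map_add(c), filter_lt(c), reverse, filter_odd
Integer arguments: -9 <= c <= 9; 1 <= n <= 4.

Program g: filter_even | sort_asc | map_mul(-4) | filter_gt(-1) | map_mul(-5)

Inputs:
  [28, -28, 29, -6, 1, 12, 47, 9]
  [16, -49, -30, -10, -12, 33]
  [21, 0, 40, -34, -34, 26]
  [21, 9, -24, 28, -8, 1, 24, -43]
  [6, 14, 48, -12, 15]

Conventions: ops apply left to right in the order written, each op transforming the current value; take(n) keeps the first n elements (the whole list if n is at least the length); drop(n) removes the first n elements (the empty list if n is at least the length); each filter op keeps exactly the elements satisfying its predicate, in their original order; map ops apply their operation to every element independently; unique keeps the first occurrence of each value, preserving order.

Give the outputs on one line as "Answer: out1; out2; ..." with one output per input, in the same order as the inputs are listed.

Execution, op by op:
  [28, -28, 29, -6, 1, 12, 47, 9] -> [28, -28, -6, 12] -> [-28, -6, 12, 28] -> [112, 24, -48, -112] -> [112, 24] -> [-560, -120]
  [16, -49, -30, -10, -12, 33] -> [16, -30, -10, -12] -> [-30, -12, -10, 16] -> [120, 48, 40, -64] -> [120, 48, 40] -> [-600, -240, -200]
  [21, 0, 40, -34, -34, 26] -> [0, 40, -34, -34, 26] -> [-34, -34, 0, 26, 40] -> [136, 136, 0, -104, -160] -> [136, 136, 0] -> [-680, -680, 0]
  [21, 9, -24, 28, -8, 1, 24, -43] -> [-24, 28, -8, 24] -> [-24, -8, 24, 28] -> [96, 32, -96, -112] -> [96, 32] -> [-480, -160]
  [6, 14, 48, -12, 15] -> [6, 14, 48, -12] -> [-12, 6, 14, 48] -> [48, -24, -56, -192] -> [48] -> [-240]

[-560, -120]; [-600, -240, -200]; [-680, -680, 0]; [-480, -160]; [-240]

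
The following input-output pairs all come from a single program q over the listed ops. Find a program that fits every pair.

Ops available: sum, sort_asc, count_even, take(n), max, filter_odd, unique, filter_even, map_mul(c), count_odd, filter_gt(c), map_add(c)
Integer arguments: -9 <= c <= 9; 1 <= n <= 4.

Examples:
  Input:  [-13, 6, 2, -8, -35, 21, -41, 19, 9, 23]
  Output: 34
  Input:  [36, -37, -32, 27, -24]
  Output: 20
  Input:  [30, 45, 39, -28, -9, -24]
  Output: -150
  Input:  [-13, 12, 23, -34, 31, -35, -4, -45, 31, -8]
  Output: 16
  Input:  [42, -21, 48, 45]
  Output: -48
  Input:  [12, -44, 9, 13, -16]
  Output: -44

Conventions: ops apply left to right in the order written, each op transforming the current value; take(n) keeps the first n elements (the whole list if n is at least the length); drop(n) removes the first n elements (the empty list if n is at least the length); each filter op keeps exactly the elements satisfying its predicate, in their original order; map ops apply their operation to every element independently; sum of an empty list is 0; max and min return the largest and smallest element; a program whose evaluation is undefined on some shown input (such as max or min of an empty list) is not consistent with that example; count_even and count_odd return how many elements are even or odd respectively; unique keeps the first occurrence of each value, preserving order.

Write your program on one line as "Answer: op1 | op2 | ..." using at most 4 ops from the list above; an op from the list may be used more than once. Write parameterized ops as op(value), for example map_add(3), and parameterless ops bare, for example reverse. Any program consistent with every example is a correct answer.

filter_odd | map_mul(-2) | sum

Check, running the answer program on each example:
  [-13, 6, 2, -8, -35, 21, -41, 19, 9, 23] -> [-13, -35, 21, -41, 19, 9, 23] -> [26, 70, -42, 82, -38, -18, -46] -> 34
  [36, -37, -32, 27, -24] -> [-37, 27] -> [74, -54] -> 20
  [30, 45, 39, -28, -9, -24] -> [45, 39, -9] -> [-90, -78, 18] -> -150
  [-13, 12, 23, -34, 31, -35, -4, -45, 31, -8] -> [-13, 23, 31, -35, -45, 31] -> [26, -46, -62, 70, 90, -62] -> 16
  [42, -21, 48, 45] -> [-21, 45] -> [42, -90] -> -48
  [12, -44, 9, 13, -16] -> [9, 13] -> [-18, -26] -> -44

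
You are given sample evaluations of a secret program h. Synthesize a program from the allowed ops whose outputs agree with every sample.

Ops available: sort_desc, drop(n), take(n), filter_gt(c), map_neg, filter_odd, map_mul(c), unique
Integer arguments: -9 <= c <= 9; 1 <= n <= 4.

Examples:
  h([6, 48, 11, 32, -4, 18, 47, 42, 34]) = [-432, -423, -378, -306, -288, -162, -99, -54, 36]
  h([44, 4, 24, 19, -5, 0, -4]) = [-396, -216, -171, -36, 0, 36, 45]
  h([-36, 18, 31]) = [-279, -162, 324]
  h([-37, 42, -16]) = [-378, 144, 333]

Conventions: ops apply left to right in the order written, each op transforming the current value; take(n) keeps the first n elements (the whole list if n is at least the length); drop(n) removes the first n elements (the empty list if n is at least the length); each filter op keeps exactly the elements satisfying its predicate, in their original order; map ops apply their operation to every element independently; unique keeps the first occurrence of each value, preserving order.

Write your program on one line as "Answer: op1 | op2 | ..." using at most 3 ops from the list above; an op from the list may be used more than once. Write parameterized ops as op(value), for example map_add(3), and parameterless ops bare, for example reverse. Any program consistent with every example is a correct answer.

sort_desc | map_neg | map_mul(9)

Check, running the answer program on each example:
  [6, 48, 11, 32, -4, 18, 47, 42, 34] -> [48, 47, 42, 34, 32, 18, 11, 6, -4] -> [-48, -47, -42, -34, -32, -18, -11, -6, 4] -> [-432, -423, -378, -306, -288, -162, -99, -54, 36]
  [44, 4, 24, 19, -5, 0, -4] -> [44, 24, 19, 4, 0, -4, -5] -> [-44, -24, -19, -4, 0, 4, 5] -> [-396, -216, -171, -36, 0, 36, 45]
  [-36, 18, 31] -> [31, 18, -36] -> [-31, -18, 36] -> [-279, -162, 324]
  [-37, 42, -16] -> [42, -16, -37] -> [-42, 16, 37] -> [-378, 144, 333]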